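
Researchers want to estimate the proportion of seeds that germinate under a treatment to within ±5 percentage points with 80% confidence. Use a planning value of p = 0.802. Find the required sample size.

For a proportion with margin E = 0.05 at 80% confidence, z = 1.282.
n = p̂(1−p̂)(z/E)² = 0.802 × 0.198 × (1.282/0.05)² = 104.39
Round up: n = 105.

n = 105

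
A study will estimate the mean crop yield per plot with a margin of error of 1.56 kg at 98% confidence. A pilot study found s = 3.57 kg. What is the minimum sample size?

For a mean, the margin of error is E = z·σ/√n, so n = (zσ/E)².
At 98% confidence, z = 2.326.
n = (2.326 × 3.57 / 1.56)² = 28.33
Round up: n = 29.

n = 29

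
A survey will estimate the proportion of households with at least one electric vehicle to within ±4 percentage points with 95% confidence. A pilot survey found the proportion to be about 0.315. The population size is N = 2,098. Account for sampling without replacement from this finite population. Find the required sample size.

n = 416

For a proportion with margin E = 0.04 at 95% confidence, z = 1.960.
n = p̂(1−p̂)(z/E)² = 0.315 × 0.685 × (1.960/0.04)² = 518.08 — call this n₀.
Finite-population correction with N = 2,098: n = n₀ / (1 + (n₀−1)/N) = 518.08 / 1.246 = 415.79
Round up: n = 416.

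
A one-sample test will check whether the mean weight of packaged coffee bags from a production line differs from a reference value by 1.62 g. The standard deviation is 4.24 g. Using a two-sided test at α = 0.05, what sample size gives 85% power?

62

For a one-sample z-test, n = ((z_{α/2} + z_β)·σ/δ)².
z_{α/2} = 1.960 (two-sided α = 0.05); z_β = 1.036 (power 85% → β = 0.15).
n = (2.996 × 4.24 / 1.62)² = 61.49
Round up: n = 62.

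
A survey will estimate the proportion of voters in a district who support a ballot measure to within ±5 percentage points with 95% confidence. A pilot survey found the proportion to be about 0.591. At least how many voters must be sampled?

372

For a proportion with margin E = 0.05 at 95% confidence, z = 1.960.
n = p̂(1−p̂)(z/E)² = 0.591 × 0.409 × (1.960/0.05)² = 371.44
Round up: n = 372.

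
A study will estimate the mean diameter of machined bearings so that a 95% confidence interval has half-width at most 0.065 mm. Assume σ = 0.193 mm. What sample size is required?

For a mean, the margin of error is E = z·σ/√n, so n = (zσ/E)².
At 95% confidence, z = 1.960.
n = (1.960 × 0.193 / 0.065)² = 33.87
Round up: n = 34.

34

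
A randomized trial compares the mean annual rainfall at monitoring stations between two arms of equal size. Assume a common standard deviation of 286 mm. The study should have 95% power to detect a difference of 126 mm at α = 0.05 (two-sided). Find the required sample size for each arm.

For two equal groups, n per group = 2·((z_{α/2} + z_β)·σ/δ)².
z_{α/2} = 1.960; z_β = 1.645 (power 95%).
n = 2 × (3.605 × 286 / 126)² = 2 × 66.96 = 133.92
Round up: n = 134 per group.

134 per group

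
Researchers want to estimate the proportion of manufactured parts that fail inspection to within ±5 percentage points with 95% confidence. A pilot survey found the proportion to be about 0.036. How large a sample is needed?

For a proportion with margin E = 0.05 at 95% confidence, z = 1.960.
n = p̂(1−p̂)(z/E)² = 0.036 × 0.964 × (1.960/0.05)² = 53.33
Round up: n = 54.

54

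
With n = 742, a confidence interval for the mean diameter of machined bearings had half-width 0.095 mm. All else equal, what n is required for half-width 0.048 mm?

Margin of error scales as 1/√n, so n₂ = n₁·(E₁/E₂)².
n₂ = 742 × (0.095/0.048)² = 742 × 3.917 = 2906.41
Round up: n₂ = 2907.

n = 2907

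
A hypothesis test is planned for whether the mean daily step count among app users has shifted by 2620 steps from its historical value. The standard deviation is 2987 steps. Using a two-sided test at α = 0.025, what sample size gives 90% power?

For a one-sample z-test, n = ((z_{α/2} + z_β)·σ/δ)².
z_{α/2} = 2.241 (two-sided α = 0.025); z_β = 1.282 (power 90% → β = 0.1).
n = (3.523 × 2987 / 2620)² = 16.13
Round up: n = 17.

17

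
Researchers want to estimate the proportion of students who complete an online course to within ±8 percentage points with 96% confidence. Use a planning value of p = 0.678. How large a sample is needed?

For a proportion with margin E = 0.08 at 96% confidence, z = 2.054.
n = p̂(1−p̂)(z/E)² = 0.678 × 0.322 × (2.054/0.08)² = 143.92
Round up: n = 144.

144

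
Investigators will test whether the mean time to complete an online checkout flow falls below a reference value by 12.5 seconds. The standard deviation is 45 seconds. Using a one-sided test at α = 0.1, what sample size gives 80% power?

For a one-sample z-test, n = ((z_α + z_β)·σ/δ)².
z_α = 1.282 (one-sided α = 0.1); z_β = 0.842 (power 80% → β = 0.2).
n = (2.124 × 45 / 12.5)² = 58.47
Round up: n = 59.

n = 59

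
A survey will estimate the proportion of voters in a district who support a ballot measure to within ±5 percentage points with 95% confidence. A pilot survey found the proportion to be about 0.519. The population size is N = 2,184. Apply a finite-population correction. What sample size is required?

For a proportion with margin E = 0.05 at 95% confidence, z = 1.960.
n = p̂(1−p̂)(z/E)² = 0.519 × 0.481 × (1.960/0.05)² = 383.61 — call this n₀.
Finite-population correction with N = 2,184: n = n₀ / (1 + (n₀−1)/N) = 383.61 / 1.175 = 326.48
Round up: n = 327.

n = 327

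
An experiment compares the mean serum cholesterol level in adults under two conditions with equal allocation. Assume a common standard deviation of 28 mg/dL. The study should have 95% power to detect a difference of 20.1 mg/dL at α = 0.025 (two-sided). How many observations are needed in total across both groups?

118 total

For two equal groups, n per group = 2·((z_{α/2} + z_β)·σ/δ)².
z_{α/2} = 2.241; z_β = 1.645 (power 95%).
n = 2 × (3.886 × 28 / 20.1)² = 2 × 29.30 = 58.60
Round up: n = 59 per group.
Total across both groups: 2 × 59 = 118.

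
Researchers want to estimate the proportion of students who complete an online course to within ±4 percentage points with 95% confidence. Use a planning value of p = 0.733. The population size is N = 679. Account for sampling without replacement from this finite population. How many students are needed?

For a proportion with margin E = 0.04 at 95% confidence, z = 1.960.
n = p̂(1−p̂)(z/E)² = 0.733 × 0.267 × (1.960/0.04)² = 469.90 — call this n₀.
Finite-population correction with N = 679: n = n₀ / (1 + (n₀−1)/N) = 469.90 / 1.691 = 277.88
Round up: n = 278.

278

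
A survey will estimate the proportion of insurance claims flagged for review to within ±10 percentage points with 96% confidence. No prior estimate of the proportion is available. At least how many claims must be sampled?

For a proportion with margin E = 0.1 at 96% confidence, z = 2.054.
With no prior estimate, use p = 0.5, which maximizes p(1−p) at 0.25.
n = 0.25 × (z/E)² = 0.25 × (2.054/0.1)² = 105.47
Round up: n = 106.

106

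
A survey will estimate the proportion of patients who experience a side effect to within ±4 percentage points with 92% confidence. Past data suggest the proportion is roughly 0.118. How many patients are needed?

n = 200

For a proportion with margin E = 0.04 at 92% confidence, z = 1.751.
n = p̂(1−p̂)(z/E)² = 0.118 × 0.882 × (1.751/0.04)² = 199.44
Round up: n = 200.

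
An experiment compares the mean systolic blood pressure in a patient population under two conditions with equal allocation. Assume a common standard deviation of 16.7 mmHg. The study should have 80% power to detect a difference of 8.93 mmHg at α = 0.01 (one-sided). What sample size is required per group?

71 per group

For two equal groups, n per group = 2·((z_α + z_β)·σ/δ)².
z_α = 2.326; z_β = 0.842 (power 80%).
n = 2 × (3.168 × 16.7 / 8.93)² = 2 × 35.10 = 70.20
Round up: n = 71 per group.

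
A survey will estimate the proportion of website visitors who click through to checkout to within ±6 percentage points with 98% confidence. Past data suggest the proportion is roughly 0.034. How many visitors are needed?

For a proportion with margin E = 0.06 at 98% confidence, z = 2.326.
n = p̂(1−p̂)(z/E)² = 0.034 × 0.966 × (2.326/0.06)² = 49.36
Round up: n = 50.

50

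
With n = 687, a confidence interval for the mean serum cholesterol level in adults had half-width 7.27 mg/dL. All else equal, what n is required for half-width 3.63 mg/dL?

Margin of error scales as 1/√n, so n₂ = n₁·(E₁/E₂)².
n₂ = 687 × (7.27/3.63)² = 687 × 4.011 = 2755.56
Round up: n₂ = 2756.

2756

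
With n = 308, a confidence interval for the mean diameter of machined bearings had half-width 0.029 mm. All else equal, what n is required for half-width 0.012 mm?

Margin of error scales as 1/√n, so n₂ = n₁·(E₁/E₂)².
n₂ = 308 × (0.029/0.012)² = 308 × 5.84 = 1798.72
Round up: n₂ = 1799.

n = 1799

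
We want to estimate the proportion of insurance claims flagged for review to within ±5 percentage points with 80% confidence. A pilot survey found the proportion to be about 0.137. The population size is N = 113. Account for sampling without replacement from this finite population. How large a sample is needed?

For a proportion with margin E = 0.05 at 80% confidence, z = 1.282.
n = p̂(1−p̂)(z/E)² = 0.137 × 0.863 × (1.282/0.05)² = 77.73 — call this n₀.
Finite-population correction with N = 113: n = n₀ / (1 + (n₀−1)/N) = 77.73 / 1.679 = 46.30
Round up: n = 47.

47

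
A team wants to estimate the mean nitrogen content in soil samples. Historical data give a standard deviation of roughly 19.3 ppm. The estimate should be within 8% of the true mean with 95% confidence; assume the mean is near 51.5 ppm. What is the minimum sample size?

For a mean, the margin of error is E = z·σ/√n, so n = (zσ/E)².
At 95% confidence, z = 1.960.
E = 8% of 51.5 = 4.12 ppm.
n = (1.960 × 19.3 / 4.12)² = 84.30
Round up: n = 85.

85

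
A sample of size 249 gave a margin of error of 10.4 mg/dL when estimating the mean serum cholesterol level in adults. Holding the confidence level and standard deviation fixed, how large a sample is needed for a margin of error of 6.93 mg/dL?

n = 561

Margin of error scales as 1/√n, so n₂ = n₁·(E₁/E₂)².
n₂ = 249 × (10.4/6.93)² = 249 × 2.252 = 560.75
Round up: n₂ = 561.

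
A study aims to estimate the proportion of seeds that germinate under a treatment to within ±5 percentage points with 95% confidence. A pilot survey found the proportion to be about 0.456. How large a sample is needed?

For a proportion with margin E = 0.05 at 95% confidence, z = 1.960.
n = p̂(1−p̂)(z/E)² = 0.456 × 0.544 × (1.960/0.05)² = 381.19
Round up: n = 382.

n = 382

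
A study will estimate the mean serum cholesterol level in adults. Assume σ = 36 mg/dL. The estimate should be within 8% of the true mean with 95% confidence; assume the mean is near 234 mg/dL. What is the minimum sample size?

15

For a mean, the margin of error is E = z·σ/√n, so n = (zσ/E)².
At 95% confidence, z = 1.960.
E = 8% of 234 = 18.72 mg/dL.
n = (1.960 × 36 / 18.72)² = 14.21
Round up: n = 15.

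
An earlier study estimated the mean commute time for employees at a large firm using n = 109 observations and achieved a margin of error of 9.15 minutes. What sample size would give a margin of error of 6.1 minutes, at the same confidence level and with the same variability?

246

Margin of error scales as 1/√n, so n₂ = n₁·(E₁/E₂)².
n₂ = 109 × (9.15/6.1)² = 109 × 2.25 = 245.25
Round up: n₂ = 246.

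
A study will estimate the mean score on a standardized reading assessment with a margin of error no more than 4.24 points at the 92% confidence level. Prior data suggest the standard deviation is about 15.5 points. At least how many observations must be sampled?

For a mean, the margin of error is E = z·σ/√n, so n = (zσ/E)².
At 92% confidence, z = 1.751.
n = (1.751 × 15.5 / 4.24)² = 40.97
Round up: n = 41.

41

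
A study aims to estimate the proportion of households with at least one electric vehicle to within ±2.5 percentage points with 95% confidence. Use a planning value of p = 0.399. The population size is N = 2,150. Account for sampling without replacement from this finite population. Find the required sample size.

For a proportion with margin E = 0.025 at 95% confidence, z = 1.960.
n = p̂(1−p̂)(z/E)² = 0.399 × 0.601 × (1.960/0.025)² = 1473.94 — call this n₀.
Finite-population correction with N = 2,150: n = n₀ / (1 + (n₀−1)/N) = 1473.94 / 1.685 = 874.74
Round up: n = 875.

875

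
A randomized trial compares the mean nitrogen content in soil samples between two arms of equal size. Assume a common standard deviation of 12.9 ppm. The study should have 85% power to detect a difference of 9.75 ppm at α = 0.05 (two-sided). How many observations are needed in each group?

32 per group

For two equal groups, n per group = 2·((z_{α/2} + z_β)·σ/δ)².
z_{α/2} = 1.960; z_β = 1.036 (power 85%).
n = 2 × (2.996 × 12.9 / 9.75)² = 2 × 15.71 = 31.42
Round up: n = 32 per group.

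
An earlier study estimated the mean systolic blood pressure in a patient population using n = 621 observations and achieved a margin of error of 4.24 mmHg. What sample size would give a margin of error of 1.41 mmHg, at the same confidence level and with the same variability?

Margin of error scales as 1/√n, so n₂ = n₁·(E₁/E₂)².
n₂ = 621 × (4.24/1.41)² = 621 × 9.043 = 5615.70
Round up: n₂ = 5616.

n = 5616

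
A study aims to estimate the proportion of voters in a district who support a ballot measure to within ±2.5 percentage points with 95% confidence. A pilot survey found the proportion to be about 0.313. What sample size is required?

1322

For a proportion with margin E = 0.025 at 95% confidence, z = 1.960.
n = p̂(1−p̂)(z/E)² = 0.313 × 0.687 × (1.960/0.025)² = 1321.70
Round up: n = 1322.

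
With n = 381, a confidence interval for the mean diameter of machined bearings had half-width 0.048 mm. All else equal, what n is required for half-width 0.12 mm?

n = 61

Margin of error scales as 1/√n, so n₂ = n₁·(E₁/E₂)².
n₂ = 381 × (0.048/0.12)² = 381 × 0.16 = 60.96
Round up: n₂ = 61.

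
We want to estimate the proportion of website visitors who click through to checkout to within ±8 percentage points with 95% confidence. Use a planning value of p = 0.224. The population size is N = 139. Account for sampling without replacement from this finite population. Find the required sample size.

For a proportion with margin E = 0.08 at 95% confidence, z = 1.960.
n = p̂(1−p̂)(z/E)² = 0.224 × 0.776 × (1.960/0.08)² = 104.34 — call this n₀.
Finite-population correction with N = 139: n = n₀ / (1 + (n₀−1)/N) = 104.34 / 1.743 = 59.86
Round up: n = 60.

n = 60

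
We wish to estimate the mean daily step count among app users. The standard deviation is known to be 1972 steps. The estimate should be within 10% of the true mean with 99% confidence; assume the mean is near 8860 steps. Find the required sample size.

For a mean, the margin of error is E = z·σ/√n, so n = (zσ/E)².
At 99% confidence, z = 2.576.
E = 10% of 8860 = 886 steps.
n = (2.576 × 1972 / 886)² = 32.87
Round up: n = 33.

33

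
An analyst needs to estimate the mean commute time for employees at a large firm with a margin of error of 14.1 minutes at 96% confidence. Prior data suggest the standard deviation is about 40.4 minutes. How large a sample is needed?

For a mean, the margin of error is E = z·σ/√n, so n = (zσ/E)².
At 96% confidence, z = 2.054.
n = (2.054 × 40.4 / 14.1)² = 34.64
Round up: n = 35.

35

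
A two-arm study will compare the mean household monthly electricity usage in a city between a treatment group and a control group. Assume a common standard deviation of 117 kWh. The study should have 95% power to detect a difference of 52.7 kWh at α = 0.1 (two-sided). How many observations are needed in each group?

107 per group

For two equal groups, n per group = 2·((z_{α/2} + z_β)·σ/δ)².
z_{α/2} = 1.645; z_β = 1.645 (power 95%).
n = 2 × (3.290 × 117 / 52.7)² = 2 × 53.35 = 106.70
Round up: n = 107 per group.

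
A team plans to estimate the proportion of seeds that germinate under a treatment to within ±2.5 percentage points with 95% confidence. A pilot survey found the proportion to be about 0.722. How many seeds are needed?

1234

For a proportion with margin E = 0.025 at 95% confidence, z = 1.960.
n = p̂(1−p̂)(z/E)² = 0.722 × 0.278 × (1.960/0.025)² = 1233.71
Round up: n = 1234.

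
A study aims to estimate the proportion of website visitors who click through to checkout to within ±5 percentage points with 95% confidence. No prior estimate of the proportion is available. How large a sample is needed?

n = 385

For a proportion with margin E = 0.05 at 95% confidence, z = 1.960.
With no prior estimate, use p = 0.5, which maximizes p(1−p) at 0.25.
n = 0.25 × (z/E)² = 0.25 × (1.960/0.05)² = 384.16
Round up: n = 385.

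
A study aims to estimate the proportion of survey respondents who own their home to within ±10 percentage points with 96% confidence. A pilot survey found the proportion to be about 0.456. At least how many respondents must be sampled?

For a proportion with margin E = 0.1 at 96% confidence, z = 2.054.
n = p̂(1−p̂)(z/E)² = 0.456 × 0.544 × (2.054/0.1)² = 104.66
Round up: n = 105.

105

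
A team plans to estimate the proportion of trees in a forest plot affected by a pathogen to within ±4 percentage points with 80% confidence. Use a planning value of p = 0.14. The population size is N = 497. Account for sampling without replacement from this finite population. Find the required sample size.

For a proportion with margin E = 0.04 at 80% confidence, z = 1.282.
n = p̂(1−p̂)(z/E)² = 0.14 × 0.86 × (1.282/0.04)² = 123.68 — call this n₀.
Finite-population correction with N = 497: n = n₀ / (1 + (n₀−1)/N) = 123.68 / 1.247 = 99.18
Round up: n = 100.

100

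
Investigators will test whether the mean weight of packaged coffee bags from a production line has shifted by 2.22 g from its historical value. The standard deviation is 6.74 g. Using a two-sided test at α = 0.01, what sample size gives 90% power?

138

For a one-sample z-test, n = ((z_{α/2} + z_β)·σ/δ)².
z_{α/2} = 2.576 (two-sided α = 0.01); z_β = 1.282 (power 90% → β = 0.1).
n = (3.858 × 6.74 / 2.22)² = 137.20
Round up: n = 138.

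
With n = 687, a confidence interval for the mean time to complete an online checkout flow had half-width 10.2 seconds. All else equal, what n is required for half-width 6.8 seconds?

Margin of error scales as 1/√n, so n₂ = n₁·(E₁/E₂)².
n₂ = 687 × (10.2/6.8)² = 687 × 2.25 = 1545.75
Round up: n₂ = 1546.

1546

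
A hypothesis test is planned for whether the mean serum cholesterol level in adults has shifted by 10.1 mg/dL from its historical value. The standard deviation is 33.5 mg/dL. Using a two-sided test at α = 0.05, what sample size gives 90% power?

116

For a one-sample z-test, n = ((z_{α/2} + z_β)·σ/δ)².
z_{α/2} = 1.960 (two-sided α = 0.05); z_β = 1.282 (power 90% → β = 0.1).
n = (3.242 × 33.5 / 10.1)² = 115.63
Round up: n = 116.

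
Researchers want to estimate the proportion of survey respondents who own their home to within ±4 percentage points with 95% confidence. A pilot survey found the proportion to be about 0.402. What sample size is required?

578

For a proportion with margin E = 0.04 at 95% confidence, z = 1.960.
n = p̂(1−p̂)(z/E)² = 0.402 × 0.598 × (1.960/0.04)² = 577.19
Round up: n = 578.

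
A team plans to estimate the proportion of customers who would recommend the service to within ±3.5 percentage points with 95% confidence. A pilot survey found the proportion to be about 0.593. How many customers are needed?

For a proportion with margin E = 0.035 at 95% confidence, z = 1.960.
n = p̂(1−p̂)(z/E)² = 0.593 × 0.407 × (1.960/0.035)² = 756.88
Round up: n = 757.

757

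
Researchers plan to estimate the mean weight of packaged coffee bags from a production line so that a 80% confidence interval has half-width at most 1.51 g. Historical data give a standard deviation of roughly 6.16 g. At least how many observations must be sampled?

For a mean, the margin of error is E = z·σ/√n, so n = (zσ/E)².
At 80% confidence, z = 1.282.
n = (1.282 × 6.16 / 1.51)² = 27.35
Round up: n = 28.

28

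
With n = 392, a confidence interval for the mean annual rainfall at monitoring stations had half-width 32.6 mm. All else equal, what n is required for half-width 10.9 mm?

n = 3507

Margin of error scales as 1/√n, so n₂ = n₁·(E₁/E₂)².
n₂ = 392 × (32.6/10.9)² = 392 × 8.945 = 3506.44
Round up: n₂ = 3507.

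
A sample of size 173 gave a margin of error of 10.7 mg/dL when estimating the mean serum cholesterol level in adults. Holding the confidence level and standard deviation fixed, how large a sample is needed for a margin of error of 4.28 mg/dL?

Margin of error scales as 1/√n, so n₂ = n₁·(E₁/E₂)².
n₂ = 173 × (10.7/4.28)² = 173 × 6.25 = 1081.25
Round up: n₂ = 1082.

1082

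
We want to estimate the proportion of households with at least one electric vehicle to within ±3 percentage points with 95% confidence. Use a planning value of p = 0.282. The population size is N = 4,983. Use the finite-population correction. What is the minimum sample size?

737

For a proportion with margin E = 0.03 at 95% confidence, z = 1.960.
n = p̂(1−p̂)(z/E)² = 0.282 × 0.718 × (1.960/0.03)² = 864.26 — call this n₀.
Finite-population correction with N = 4,983: n = n₀ / (1 + (n₀−1)/N) = 864.26 / 1.173 = 736.79
Round up: n = 737.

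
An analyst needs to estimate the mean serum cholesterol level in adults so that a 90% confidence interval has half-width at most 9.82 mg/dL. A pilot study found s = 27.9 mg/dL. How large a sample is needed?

For a mean, the margin of error is E = z·σ/√n, so n = (zσ/E)².
At 90% confidence, z = 1.645.
n = (1.645 × 27.9 / 9.82)² = 21.84
Round up: n = 22.

22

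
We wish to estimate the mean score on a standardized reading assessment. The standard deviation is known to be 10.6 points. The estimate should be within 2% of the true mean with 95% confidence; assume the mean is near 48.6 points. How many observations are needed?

For a mean, the margin of error is E = z·σ/√n, so n = (zσ/E)².
At 95% confidence, z = 1.960.
E = 2% of 48.6 = 0.972 points.
n = (1.960 × 10.6 / 0.972)² = 456.87
Round up: n = 457.

457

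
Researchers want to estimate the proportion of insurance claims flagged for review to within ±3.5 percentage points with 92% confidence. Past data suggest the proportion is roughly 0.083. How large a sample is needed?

For a proportion with margin E = 0.035 at 92% confidence, z = 1.751.
n = p̂(1−p̂)(z/E)² = 0.083 × 0.917 × (1.751/0.035)² = 190.50
Round up: n = 191.

191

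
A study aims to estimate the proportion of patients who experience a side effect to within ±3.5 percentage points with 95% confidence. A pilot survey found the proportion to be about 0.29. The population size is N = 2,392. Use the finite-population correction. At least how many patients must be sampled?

509

For a proportion with margin E = 0.035 at 95% confidence, z = 1.960.
n = p̂(1−p̂)(z/E)² = 0.29 × 0.71 × (1.960/0.035)² = 645.70 — call this n₀.
Finite-population correction with N = 2,392: n = n₀ / (1 + (n₀−1)/N) = 645.70 / 1.27 = 508.43
Round up: n = 509.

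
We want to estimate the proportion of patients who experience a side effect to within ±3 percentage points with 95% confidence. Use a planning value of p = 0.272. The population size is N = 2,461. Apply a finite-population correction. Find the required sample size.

For a proportion with margin E = 0.03 at 95% confidence, z = 1.960.
n = p̂(1−p̂)(z/E)² = 0.272 × 0.728 × (1.960/0.03)² = 845.22 — call this n₀.
Finite-population correction with N = 2,461: n = n₀ / (1 + (n₀−1)/N) = 845.22 / 1.343 = 629.35
Round up: n = 630.

630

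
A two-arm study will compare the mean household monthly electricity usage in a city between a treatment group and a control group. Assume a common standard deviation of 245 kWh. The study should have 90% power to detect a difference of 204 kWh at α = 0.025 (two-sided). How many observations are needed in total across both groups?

72 total

For two equal groups, n per group = 2·((z_{α/2} + z_β)·σ/δ)².
z_{α/2} = 2.241; z_β = 1.282 (power 90%).
n = 2 × (3.523 × 245 / 204)² = 2 × 17.90 = 35.80
Round up: n = 36 per group.
Total across both groups: 2 × 36 = 72.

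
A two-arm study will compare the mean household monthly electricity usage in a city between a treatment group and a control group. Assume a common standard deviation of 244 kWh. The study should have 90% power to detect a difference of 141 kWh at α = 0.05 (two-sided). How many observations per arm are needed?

For two equal groups, n per group = 2·((z_{α/2} + z_β)·σ/δ)².
z_{α/2} = 1.960; z_β = 1.282 (power 90%).
n = 2 × (3.242 × 244 / 141)² = 2 × 31.48 = 62.96
Round up: n = 63 per group.

63 per group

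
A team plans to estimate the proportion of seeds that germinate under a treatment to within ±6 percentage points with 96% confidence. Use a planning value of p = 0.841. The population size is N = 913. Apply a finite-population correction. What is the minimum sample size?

For a proportion with margin E = 0.06 at 96% confidence, z = 2.054.
n = p̂(1−p̂)(z/E)² = 0.841 × 0.159 × (2.054/0.06)² = 156.71 — call this n₀.
Finite-population correction with N = 913: n = n₀ / (1 + (n₀−1)/N) = 156.71 / 1.171 = 133.83
Round up: n = 134.

134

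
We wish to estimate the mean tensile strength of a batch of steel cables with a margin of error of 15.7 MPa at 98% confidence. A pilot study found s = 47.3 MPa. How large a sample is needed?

For a mean, the margin of error is E = z·σ/√n, so n = (zσ/E)².
At 98% confidence, z = 2.326.
n = (2.326 × 47.3 / 15.7)² = 49.11
Round up: n = 50.

50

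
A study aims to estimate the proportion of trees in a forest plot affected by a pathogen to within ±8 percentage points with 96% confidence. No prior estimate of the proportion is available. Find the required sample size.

165

For a proportion with margin E = 0.08 at 96% confidence, z = 2.054.
With no prior estimate, use p = 0.5, which maximizes p(1−p) at 0.25.
n = 0.25 × (z/E)² = 0.25 × (2.054/0.08)² = 164.80
Round up: n = 165.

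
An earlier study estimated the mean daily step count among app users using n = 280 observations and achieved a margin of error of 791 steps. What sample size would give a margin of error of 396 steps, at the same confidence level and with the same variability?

1118

Margin of error scales as 1/√n, so n₂ = n₁·(E₁/E₂)².
n₂ = 280 × (791/396)² = 280 × 3.99 = 1117.20
Round up: n₂ = 1118.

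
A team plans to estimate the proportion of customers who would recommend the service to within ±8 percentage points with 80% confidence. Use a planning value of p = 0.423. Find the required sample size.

n = 63

For a proportion with margin E = 0.08 at 80% confidence, z = 1.282.
n = p̂(1−p̂)(z/E)² = 0.423 × 0.577 × (1.282/0.08)² = 62.68
Round up: n = 63.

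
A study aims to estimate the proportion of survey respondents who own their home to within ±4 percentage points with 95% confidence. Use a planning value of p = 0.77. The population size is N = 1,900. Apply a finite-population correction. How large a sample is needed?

348

For a proportion with margin E = 0.04 at 95% confidence, z = 1.960.
n = p̂(1−p̂)(z/E)² = 0.77 × 0.23 × (1.960/0.04)² = 425.22 — call this n₀.
Finite-population correction with N = 1,900: n = n₀ / (1 + (n₀−1)/N) = 425.22 / 1.223 = 347.69
Round up: n = 348.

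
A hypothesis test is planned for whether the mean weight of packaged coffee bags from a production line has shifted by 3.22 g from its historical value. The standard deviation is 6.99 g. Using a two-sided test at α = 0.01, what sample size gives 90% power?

71

For a one-sample z-test, n = ((z_{α/2} + z_β)·σ/δ)².
z_{α/2} = 2.576 (two-sided α = 0.01); z_β = 1.282 (power 90% → β = 0.1).
n = (3.858 × 6.99 / 3.22)² = 70.14
Round up: n = 71.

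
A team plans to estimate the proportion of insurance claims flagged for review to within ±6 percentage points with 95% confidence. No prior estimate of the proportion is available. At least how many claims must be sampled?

For a proportion with margin E = 0.06 at 95% confidence, z = 1.960.
With no prior estimate, use p = 0.5, which maximizes p(1−p) at 0.25.
n = 0.25 × (z/E)² = 0.25 × (1.960/0.06)² = 266.78
Round up: n = 267.

267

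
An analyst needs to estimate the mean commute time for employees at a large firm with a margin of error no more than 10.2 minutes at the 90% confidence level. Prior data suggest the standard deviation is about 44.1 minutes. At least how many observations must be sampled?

n = 51

For a mean, the margin of error is E = z·σ/√n, so n = (zσ/E)².
At 90% confidence, z = 1.645.
n = (1.645 × 44.1 / 10.2)² = 50.58
Round up: n = 51.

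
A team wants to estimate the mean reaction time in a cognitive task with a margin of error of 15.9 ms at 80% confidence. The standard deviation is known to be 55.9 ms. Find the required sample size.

For a mean, the margin of error is E = z·σ/√n, so n = (zσ/E)².
At 80% confidence, z = 1.282.
n = (1.282 × 55.9 / 15.9)² = 20.31
Round up: n = 21.

21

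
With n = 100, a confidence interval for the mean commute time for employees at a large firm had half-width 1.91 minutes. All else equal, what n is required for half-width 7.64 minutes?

7

Margin of error scales as 1/√n, so n₂ = n₁·(E₁/E₂)².
n₂ = 100 × (1.91/7.64)² = 100 × 0.0625 = 6.25
Round up: n₂ = 7.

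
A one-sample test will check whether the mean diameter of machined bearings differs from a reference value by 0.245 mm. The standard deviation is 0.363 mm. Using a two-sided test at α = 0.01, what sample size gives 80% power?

For a one-sample z-test, n = ((z_{α/2} + z_β)·σ/δ)².
z_{α/2} = 2.576 (two-sided α = 0.01); z_β = 0.842 (power 80% → β = 0.2).
n = (3.418 × 0.363 / 0.245)² = 25.65
Round up: n = 26.

26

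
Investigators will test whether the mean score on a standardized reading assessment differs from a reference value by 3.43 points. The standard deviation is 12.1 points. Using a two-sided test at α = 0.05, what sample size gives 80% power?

98

For a one-sample z-test, n = ((z_{α/2} + z_β)·σ/δ)².
z_{α/2} = 1.960 (two-sided α = 0.05); z_β = 0.842 (power 80% → β = 0.2).
n = (2.802 × 12.1 / 3.43)² = 97.71
Round up: n = 98.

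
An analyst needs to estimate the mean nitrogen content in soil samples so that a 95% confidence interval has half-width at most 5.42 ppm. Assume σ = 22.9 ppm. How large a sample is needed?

n = 69

For a mean, the margin of error is E = z·σ/√n, so n = (zσ/E)².
At 95% confidence, z = 1.960.
n = (1.960 × 22.9 / 5.42)² = 68.58
Round up: n = 69.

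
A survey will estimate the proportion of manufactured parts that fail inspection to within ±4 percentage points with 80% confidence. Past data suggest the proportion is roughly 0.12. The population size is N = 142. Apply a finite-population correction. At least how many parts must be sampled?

For a proportion with margin E = 0.04 at 80% confidence, z = 1.282.
n = p̂(1−p̂)(z/E)² = 0.12 × 0.88 × (1.282/0.04)² = 108.47 — call this n₀.
Finite-population correction with N = 142: n = n₀ / (1 + (n₀−1)/N) = 108.47 / 1.757 = 61.74
Round up: n = 62.

62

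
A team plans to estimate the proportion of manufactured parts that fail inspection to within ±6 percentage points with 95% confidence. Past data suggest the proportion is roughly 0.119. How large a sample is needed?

112

For a proportion with margin E = 0.06 at 95% confidence, z = 1.960.
n = p̂(1−p̂)(z/E)² = 0.119 × 0.881 × (1.960/0.06)² = 111.87
Round up: n = 112.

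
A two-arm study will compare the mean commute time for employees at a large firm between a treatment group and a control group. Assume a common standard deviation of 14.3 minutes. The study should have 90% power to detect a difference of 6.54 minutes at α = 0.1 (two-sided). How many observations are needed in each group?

For two equal groups, n per group = 2·((z_{α/2} + z_β)·σ/δ)².
z_{α/2} = 1.645; z_β = 1.282 (power 90%).
n = 2 × (2.927 × 14.3 / 6.54)² = 2 × 40.96 = 81.92
Round up: n = 82 per group.

82 per group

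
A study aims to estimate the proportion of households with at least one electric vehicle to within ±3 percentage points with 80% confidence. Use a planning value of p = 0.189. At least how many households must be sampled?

n = 280

For a proportion with margin E = 0.03 at 80% confidence, z = 1.282.
n = p̂(1−p̂)(z/E)² = 0.189 × 0.811 × (1.282/0.03)² = 279.91
Round up: n = 280.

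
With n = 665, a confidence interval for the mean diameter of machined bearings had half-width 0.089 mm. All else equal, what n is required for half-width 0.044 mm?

2721

Margin of error scales as 1/√n, so n₂ = n₁·(E₁/E₂)².
n₂ = 665 × (0.089/0.044)² = 665 × 4.091 = 2720.52
Round up: n₂ = 2721.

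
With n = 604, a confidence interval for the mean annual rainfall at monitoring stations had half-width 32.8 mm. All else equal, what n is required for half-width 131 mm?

n = 38

Margin of error scales as 1/√n, so n₂ = n₁·(E₁/E₂)².
n₂ = 604 × (32.8/131)² = 604 × 0.06269 = 37.86
Round up: n₂ = 38.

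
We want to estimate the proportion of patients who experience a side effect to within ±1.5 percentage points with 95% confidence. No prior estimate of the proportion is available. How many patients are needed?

n = 4269

For a proportion with margin E = 0.015 at 95% confidence, z = 1.960.
With no prior estimate, use p = 0.5, which maximizes p(1−p) at 0.25.
n = 0.25 × (z/E)² = 0.25 × (1.960/0.015)² = 4268.44
Round up: n = 4269.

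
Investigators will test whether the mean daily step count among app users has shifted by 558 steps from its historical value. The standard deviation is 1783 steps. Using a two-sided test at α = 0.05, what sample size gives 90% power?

For a one-sample z-test, n = ((z_{α/2} + z_β)·σ/δ)².
z_{α/2} = 1.960 (two-sided α = 0.05); z_β = 1.282 (power 90% → β = 0.1).
n = (3.242 × 1783 / 558)² = 107.31
Round up: n = 108.

108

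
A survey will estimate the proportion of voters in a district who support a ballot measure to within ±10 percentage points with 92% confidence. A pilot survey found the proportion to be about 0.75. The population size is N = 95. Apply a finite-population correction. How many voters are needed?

For a proportion with margin E = 0.1 at 92% confidence, z = 1.751.
n = p̂(1−p̂)(z/E)² = 0.75 × 0.25 × (1.751/0.1)² = 57.49 — call this n₀.
Finite-population correction with N = 95: n = n₀ / (1 + (n₀−1)/N) = 57.49 / 1.595 = 36.04
Round up: n = 37.

37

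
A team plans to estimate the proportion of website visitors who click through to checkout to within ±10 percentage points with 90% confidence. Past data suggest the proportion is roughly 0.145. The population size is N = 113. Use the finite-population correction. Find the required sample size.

27

For a proportion with margin E = 0.1 at 90% confidence, z = 1.645.
n = p̂(1−p̂)(z/E)² = 0.145 × 0.855 × (1.645/0.1)² = 33.55 — call this n₀.
Finite-population correction with N = 113: n = n₀ / (1 + (n₀−1)/N) = 33.55 / 1.288 = 26.05
Round up: n = 27.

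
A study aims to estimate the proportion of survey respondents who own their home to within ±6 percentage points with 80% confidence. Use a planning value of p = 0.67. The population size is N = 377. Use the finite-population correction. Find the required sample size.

For a proportion with margin E = 0.06 at 80% confidence, z = 1.282.
n = p̂(1−p̂)(z/E)² = 0.67 × 0.33 × (1.282/0.06)² = 100.94 — call this n₀.
Finite-population correction with N = 377: n = n₀ / (1 + (n₀−1)/N) = 100.94 / 1.265 = 79.79
Round up: n = 80.

n = 80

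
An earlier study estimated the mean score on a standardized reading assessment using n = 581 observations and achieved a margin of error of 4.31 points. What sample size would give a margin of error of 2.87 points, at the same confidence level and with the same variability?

1311

Margin of error scales as 1/√n, so n₂ = n₁·(E₁/E₂)².
n₂ = 581 × (4.31/2.87)² = 581 × 2.255 = 1310.15
Round up: n₂ = 1311.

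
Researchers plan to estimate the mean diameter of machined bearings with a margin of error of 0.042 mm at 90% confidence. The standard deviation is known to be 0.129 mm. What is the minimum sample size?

26

For a mean, the margin of error is E = z·σ/√n, so n = (zσ/E)².
At 90% confidence, z = 1.645.
n = (1.645 × 0.129 / 0.042)² = 25.53
Round up: n = 26.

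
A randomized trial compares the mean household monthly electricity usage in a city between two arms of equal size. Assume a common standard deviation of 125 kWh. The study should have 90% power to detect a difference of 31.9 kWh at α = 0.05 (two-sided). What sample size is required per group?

For two equal groups, n per group = 2·((z_{α/2} + z_β)·σ/δ)².
z_{α/2} = 1.960; z_β = 1.282 (power 90%).
n = 2 × (3.242 × 125 / 31.9)² = 2 × 161.39 = 322.78
Round up: n = 323 per group.

323 per group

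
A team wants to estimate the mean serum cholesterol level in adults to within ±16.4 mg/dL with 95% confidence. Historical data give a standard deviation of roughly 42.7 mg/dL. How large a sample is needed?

For a mean, the margin of error is E = z·σ/√n, so n = (zσ/E)².
At 95% confidence, z = 1.960.
n = (1.960 × 42.7 / 16.4)² = 26.04
Round up: n = 27.

27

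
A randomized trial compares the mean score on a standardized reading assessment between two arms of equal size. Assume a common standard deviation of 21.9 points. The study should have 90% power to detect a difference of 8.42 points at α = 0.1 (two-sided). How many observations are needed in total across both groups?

232 total

For two equal groups, n per group = 2·((z_{α/2} + z_β)·σ/δ)².
z_{α/2} = 1.645; z_β = 1.282 (power 90%).
n = 2 × (2.927 × 21.9 / 8.42)² = 2 × 57.96 = 115.92
Round up: n = 116 per group.
Total across both groups: 2 × 116 = 232.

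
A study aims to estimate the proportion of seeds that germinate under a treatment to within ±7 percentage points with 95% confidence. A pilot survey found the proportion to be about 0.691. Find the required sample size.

For a proportion with margin E = 0.07 at 95% confidence, z = 1.960.
n = p̂(1−p̂)(z/E)² = 0.691 × 0.309 × (1.960/0.07)² = 167.40
Round up: n = 168.

168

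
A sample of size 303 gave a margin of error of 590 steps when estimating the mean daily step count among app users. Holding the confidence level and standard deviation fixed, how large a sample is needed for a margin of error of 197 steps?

2718

Margin of error scales as 1/√n, so n₂ = n₁·(E₁/E₂)².
n₂ = 303 × (590/197)² = 303 × 8.97 = 2717.91
Round up: n₂ = 2718.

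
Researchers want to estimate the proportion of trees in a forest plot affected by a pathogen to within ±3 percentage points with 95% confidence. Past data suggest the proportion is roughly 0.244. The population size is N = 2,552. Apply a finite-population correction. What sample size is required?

602

For a proportion with margin E = 0.03 at 95% confidence, z = 1.960.
n = p̂(1−p̂)(z/E)² = 0.244 × 0.756 × (1.960/0.03)² = 787.37 — call this n₀.
Finite-population correction with N = 2,552: n = n₀ / (1 + (n₀−1)/N) = 787.37 / 1.308 = 601.96
Round up: n = 602.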